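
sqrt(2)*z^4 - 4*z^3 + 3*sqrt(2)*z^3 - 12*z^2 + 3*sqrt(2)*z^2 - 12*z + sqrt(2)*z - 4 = (z + 1)^2*(z - 2*sqrt(2))*(sqrt(2)*z + sqrt(2))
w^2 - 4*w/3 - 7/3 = (w - 7/3)*(w + 1)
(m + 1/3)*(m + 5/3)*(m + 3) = m^3 + 5*m^2 + 59*m/9 + 5/3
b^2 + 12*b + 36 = (b + 6)^2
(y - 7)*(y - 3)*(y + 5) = y^3 - 5*y^2 - 29*y + 105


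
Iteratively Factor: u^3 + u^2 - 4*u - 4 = (u + 2)*(u^2 - u - 2) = (u - 2)*(u + 2)*(u + 1)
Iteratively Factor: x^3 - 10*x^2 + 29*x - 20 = (x - 1)*(x^2 - 9*x + 20) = (x - 4)*(x - 1)*(x - 5)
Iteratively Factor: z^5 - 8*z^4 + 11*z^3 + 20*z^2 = (z - 5)*(z^4 - 3*z^3 - 4*z^2) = (z - 5)*(z - 4)*(z^3 + z^2) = z*(z - 5)*(z - 4)*(z^2 + z) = z^2*(z - 5)*(z - 4)*(z + 1)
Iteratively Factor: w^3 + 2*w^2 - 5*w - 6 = (w - 2)*(w^2 + 4*w + 3) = (w - 2)*(w + 3)*(w + 1)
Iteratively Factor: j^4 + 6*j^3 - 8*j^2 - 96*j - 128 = (j + 2)*(j^3 + 4*j^2 - 16*j - 64) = (j + 2)*(j + 4)*(j^2 - 16) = (j + 2)*(j + 4)^2*(j - 4)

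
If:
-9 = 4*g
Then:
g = -9/4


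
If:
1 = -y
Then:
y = -1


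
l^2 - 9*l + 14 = (l - 7)*(l - 2)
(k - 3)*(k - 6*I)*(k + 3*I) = k^3 - 3*k^2 - 3*I*k^2 + 18*k + 9*I*k - 54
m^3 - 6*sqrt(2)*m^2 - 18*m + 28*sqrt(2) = (m - 7*sqrt(2))*(m - sqrt(2))*(m + 2*sqrt(2))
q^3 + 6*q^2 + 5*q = q*(q + 1)*(q + 5)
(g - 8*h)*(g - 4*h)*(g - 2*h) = g^3 - 14*g^2*h + 56*g*h^2 - 64*h^3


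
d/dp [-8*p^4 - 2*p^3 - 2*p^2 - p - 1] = -32*p^3 - 6*p^2 - 4*p - 1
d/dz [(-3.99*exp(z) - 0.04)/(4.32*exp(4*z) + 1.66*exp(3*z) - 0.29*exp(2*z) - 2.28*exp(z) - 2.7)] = (51.7104*exp(4*z) + 13.938*exp(3*z) - 0.9579*exp(2*z) - 0.0231999999999992*exp(z) + 10.6818)*exp(z)/(18.6624*exp(8*z) + 14.3424*exp(7*z) + 0.25*exp(6*z) - 20.662*exp(5*z) - 30.8135*exp(4*z) - 7.6416*exp(3*z) + 6.7644*exp(2*z) + 12.312*exp(z) + 7.29)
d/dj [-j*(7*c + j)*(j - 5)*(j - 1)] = -21*c*j^2 + 84*c*j - 35*c - 4*j^3 + 18*j^2 - 10*j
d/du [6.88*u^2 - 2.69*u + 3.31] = 13.76*u - 2.69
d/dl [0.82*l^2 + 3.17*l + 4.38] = 1.64*l + 3.17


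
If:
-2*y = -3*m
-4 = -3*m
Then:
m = 4/3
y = 2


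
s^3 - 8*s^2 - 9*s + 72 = (s - 8)*(s - 3)*(s + 3)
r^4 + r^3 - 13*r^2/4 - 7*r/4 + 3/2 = (r - 3/2)*(r - 1/2)*(r + 1)*(r + 2)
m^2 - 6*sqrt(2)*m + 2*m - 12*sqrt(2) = (m + 2)*(m - 6*sqrt(2))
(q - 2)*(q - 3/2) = q^2 - 7*q/2 + 3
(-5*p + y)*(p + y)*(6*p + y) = -30*p^3 - 29*p^2*y + 2*p*y^2 + y^3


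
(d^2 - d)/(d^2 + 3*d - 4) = d/(d + 4)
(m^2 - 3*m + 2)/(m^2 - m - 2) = (m - 1)/(m + 1)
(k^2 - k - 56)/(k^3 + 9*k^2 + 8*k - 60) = (k^2 - k - 56)/(k^3 + 9*k^2 + 8*k - 60)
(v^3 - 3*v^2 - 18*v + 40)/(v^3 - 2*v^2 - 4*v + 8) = (v^2 - v - 20)/(v^2 - 4)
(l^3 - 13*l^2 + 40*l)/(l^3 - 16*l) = (l^2 - 13*l + 40)/(l^2 - 16)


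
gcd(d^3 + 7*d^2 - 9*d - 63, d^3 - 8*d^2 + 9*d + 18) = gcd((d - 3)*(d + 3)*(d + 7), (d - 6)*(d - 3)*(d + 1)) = d - 3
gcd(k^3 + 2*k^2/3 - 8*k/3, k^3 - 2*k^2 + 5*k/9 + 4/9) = k - 4/3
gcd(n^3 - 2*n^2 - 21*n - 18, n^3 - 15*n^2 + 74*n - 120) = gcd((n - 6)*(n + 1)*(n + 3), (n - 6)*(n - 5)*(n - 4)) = n - 6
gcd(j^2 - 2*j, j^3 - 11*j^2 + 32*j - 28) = j - 2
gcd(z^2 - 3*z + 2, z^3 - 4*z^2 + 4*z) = z - 2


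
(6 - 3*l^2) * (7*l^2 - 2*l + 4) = -21*l^4 + 6*l^3 + 30*l^2 - 12*l + 24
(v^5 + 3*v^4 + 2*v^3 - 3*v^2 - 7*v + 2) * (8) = 8*v^5 + 24*v^4 + 16*v^3 - 24*v^2 - 56*v + 16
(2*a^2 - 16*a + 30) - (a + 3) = 2*a^2 - 17*a + 27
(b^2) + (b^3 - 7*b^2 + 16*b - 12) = b^3 - 6*b^2 + 16*b - 12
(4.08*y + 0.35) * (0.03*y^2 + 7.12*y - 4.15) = 0.1224*y^3 + 29.0601*y^2 - 14.44*y - 1.4525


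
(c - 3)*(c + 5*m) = c^2 + 5*c*m - 3*c - 15*m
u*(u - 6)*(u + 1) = u^3 - 5*u^2 - 6*u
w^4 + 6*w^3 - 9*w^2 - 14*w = w*(w - 2)*(w + 1)*(w + 7)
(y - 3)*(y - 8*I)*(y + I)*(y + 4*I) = y^4 - 3*y^3 - 3*I*y^3 + 36*y^2 + 9*I*y^2 - 108*y + 32*I*y - 96*I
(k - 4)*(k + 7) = k^2 + 3*k - 28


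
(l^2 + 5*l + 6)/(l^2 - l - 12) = (l + 2)/(l - 4)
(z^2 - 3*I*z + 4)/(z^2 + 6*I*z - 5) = (z - 4*I)/(z + 5*I)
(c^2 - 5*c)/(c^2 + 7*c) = (c - 5)/(c + 7)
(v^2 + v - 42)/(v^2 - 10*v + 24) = (v + 7)/(v - 4)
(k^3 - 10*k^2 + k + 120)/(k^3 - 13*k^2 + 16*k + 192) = (k - 5)/(k - 8)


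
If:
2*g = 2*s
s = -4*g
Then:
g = 0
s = 0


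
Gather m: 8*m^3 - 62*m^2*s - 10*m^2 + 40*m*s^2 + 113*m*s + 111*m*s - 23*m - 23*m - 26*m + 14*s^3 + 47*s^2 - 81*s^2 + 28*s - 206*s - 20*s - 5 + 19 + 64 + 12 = 8*m^3 + m^2*(-62*s - 10) + m*(40*s^2 + 224*s - 72) + 14*s^3 - 34*s^2 - 198*s + 90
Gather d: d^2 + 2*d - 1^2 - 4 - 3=d^2 + 2*d - 8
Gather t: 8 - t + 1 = 9 - t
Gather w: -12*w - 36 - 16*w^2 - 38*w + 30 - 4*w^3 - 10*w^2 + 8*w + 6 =-4*w^3 - 26*w^2 - 42*w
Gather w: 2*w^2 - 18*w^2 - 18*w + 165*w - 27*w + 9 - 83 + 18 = -16*w^2 + 120*w - 56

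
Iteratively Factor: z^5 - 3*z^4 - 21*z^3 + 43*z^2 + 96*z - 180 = (z + 3)*(z^4 - 6*z^3 - 3*z^2 + 52*z - 60) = (z + 3)^2*(z^3 - 9*z^2 + 24*z - 20) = (z - 5)*(z + 3)^2*(z^2 - 4*z + 4) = (z - 5)*(z - 2)*(z + 3)^2*(z - 2)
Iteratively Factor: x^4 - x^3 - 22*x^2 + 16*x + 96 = (x - 3)*(x^3 + 2*x^2 - 16*x - 32) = (x - 4)*(x - 3)*(x^2 + 6*x + 8) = (x - 4)*(x - 3)*(x + 2)*(x + 4)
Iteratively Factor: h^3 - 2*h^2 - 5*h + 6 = (h - 3)*(h^2 + h - 2) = (h - 3)*(h - 1)*(h + 2)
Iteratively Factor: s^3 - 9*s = (s)*(s^2 - 9) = s*(s + 3)*(s - 3)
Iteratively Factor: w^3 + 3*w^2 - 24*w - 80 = (w + 4)*(w^2 - w - 20) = (w - 5)*(w + 4)*(w + 4)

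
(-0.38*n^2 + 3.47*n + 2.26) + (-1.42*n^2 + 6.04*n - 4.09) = -1.8*n^2 + 9.51*n - 1.83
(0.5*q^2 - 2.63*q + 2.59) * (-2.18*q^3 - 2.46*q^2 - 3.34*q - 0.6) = -1.09*q^5 + 4.5034*q^4 - 0.846400000000001*q^3 + 2.1128*q^2 - 7.0726*q - 1.554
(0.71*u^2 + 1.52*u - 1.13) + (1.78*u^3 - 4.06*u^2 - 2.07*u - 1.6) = 1.78*u^3 - 3.35*u^2 - 0.55*u - 2.73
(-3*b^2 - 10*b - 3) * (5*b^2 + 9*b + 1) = -15*b^4 - 77*b^3 - 108*b^2 - 37*b - 3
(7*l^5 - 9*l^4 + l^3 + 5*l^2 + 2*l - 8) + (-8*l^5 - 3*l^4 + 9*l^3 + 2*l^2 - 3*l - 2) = -l^5 - 12*l^4 + 10*l^3 + 7*l^2 - l - 10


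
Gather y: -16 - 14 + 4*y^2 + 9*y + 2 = 4*y^2 + 9*y - 28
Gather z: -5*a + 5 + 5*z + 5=-5*a + 5*z + 10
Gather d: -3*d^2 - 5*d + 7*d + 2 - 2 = -3*d^2 + 2*d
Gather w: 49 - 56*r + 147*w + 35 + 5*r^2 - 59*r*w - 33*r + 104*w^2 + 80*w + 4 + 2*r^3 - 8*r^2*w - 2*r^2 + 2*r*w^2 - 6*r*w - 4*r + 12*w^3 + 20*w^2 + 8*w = 2*r^3 + 3*r^2 - 93*r + 12*w^3 + w^2*(2*r + 124) + w*(-8*r^2 - 65*r + 235) + 88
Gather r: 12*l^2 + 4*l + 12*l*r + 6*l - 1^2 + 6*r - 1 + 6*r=12*l^2 + 10*l + r*(12*l + 12) - 2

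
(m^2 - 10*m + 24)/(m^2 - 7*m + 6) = (m - 4)/(m - 1)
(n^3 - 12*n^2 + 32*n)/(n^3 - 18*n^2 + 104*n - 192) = n/(n - 6)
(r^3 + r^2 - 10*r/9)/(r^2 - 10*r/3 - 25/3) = r*(3*r - 2)/(3*(r - 5))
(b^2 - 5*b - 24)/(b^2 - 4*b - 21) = (b - 8)/(b - 7)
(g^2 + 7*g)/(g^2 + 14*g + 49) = g/(g + 7)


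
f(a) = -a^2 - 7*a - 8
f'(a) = -2*a - 7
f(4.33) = -57.06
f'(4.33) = -15.66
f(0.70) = -13.39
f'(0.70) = -8.40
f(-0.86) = -2.72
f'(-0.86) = -5.28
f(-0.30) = -5.99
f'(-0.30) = -6.40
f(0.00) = -8.00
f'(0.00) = -7.00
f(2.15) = -27.67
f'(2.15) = -11.30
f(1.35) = -19.27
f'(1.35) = -9.70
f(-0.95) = -2.25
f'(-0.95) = -5.10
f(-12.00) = -68.00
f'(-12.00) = 17.00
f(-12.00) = -68.00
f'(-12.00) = 17.00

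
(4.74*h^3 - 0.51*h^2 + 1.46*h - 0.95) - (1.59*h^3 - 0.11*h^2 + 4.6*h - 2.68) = 3.15*h^3 - 0.4*h^2 - 3.14*h + 1.73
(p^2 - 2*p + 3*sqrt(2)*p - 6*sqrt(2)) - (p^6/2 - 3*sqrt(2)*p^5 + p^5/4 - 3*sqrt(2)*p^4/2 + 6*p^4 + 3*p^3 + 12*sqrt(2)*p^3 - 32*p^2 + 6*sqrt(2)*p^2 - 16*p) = -p^6/2 - p^5/4 + 3*sqrt(2)*p^5 - 6*p^4 + 3*sqrt(2)*p^4/2 - 12*sqrt(2)*p^3 - 3*p^3 - 6*sqrt(2)*p^2 + 33*p^2 + 3*sqrt(2)*p + 14*p - 6*sqrt(2)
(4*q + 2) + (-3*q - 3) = q - 1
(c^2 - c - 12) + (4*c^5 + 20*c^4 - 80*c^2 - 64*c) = 4*c^5 + 20*c^4 - 79*c^2 - 65*c - 12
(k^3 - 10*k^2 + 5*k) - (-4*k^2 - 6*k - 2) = k^3 - 6*k^2 + 11*k + 2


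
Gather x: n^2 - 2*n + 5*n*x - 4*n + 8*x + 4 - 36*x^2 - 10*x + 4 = n^2 - 6*n - 36*x^2 + x*(5*n - 2) + 8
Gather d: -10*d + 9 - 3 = 6 - 10*d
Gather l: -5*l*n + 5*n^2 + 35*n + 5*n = -5*l*n + 5*n^2 + 40*n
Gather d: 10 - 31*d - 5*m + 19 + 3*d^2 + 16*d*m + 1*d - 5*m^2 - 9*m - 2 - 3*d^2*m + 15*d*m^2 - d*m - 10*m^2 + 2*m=d^2*(3 - 3*m) + d*(15*m^2 + 15*m - 30) - 15*m^2 - 12*m + 27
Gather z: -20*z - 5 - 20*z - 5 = -40*z - 10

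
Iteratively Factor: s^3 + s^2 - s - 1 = (s - 1)*(s^2 + 2*s + 1) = (s - 1)*(s + 1)*(s + 1)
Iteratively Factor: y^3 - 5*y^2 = (y)*(y^2 - 5*y) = y^2*(y - 5)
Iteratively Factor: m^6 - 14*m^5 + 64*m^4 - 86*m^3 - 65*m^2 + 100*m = (m - 1)*(m^5 - 13*m^4 + 51*m^3 - 35*m^2 - 100*m) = (m - 1)*(m + 1)*(m^4 - 14*m^3 + 65*m^2 - 100*m) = (m - 5)*(m - 1)*(m + 1)*(m^3 - 9*m^2 + 20*m) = (m - 5)^2*(m - 1)*(m + 1)*(m^2 - 4*m) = (m - 5)^2*(m - 4)*(m - 1)*(m + 1)*(m)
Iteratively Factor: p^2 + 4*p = (p + 4)*(p)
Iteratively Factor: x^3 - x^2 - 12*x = (x + 3)*(x^2 - 4*x) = (x - 4)*(x + 3)*(x)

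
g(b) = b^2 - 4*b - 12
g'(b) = 2*b - 4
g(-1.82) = -1.41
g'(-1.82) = -7.64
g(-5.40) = 38.76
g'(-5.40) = -14.80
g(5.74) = -2.01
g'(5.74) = 7.48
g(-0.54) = -9.55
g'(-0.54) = -5.08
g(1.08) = -15.15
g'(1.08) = -1.84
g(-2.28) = 2.32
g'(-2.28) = -8.56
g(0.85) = -14.68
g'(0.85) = -2.30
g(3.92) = -12.31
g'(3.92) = 3.84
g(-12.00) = 180.00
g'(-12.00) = -28.00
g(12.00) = 84.00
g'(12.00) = 20.00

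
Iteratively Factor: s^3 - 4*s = (s - 2)*(s^2 + 2*s) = (s - 2)*(s + 2)*(s)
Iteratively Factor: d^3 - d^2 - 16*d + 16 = (d - 1)*(d^2 - 16) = (d - 4)*(d - 1)*(d + 4)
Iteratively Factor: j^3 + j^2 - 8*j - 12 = (j - 3)*(j^2 + 4*j + 4) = (j - 3)*(j + 2)*(j + 2)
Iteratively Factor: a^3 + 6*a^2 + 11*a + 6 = (a + 1)*(a^2 + 5*a + 6) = (a + 1)*(a + 3)*(a + 2)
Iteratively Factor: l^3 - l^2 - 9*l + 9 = (l - 1)*(l^2 - 9) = (l - 1)*(l + 3)*(l - 3)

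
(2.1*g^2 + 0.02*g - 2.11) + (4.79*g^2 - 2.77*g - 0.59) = 6.89*g^2 - 2.75*g - 2.7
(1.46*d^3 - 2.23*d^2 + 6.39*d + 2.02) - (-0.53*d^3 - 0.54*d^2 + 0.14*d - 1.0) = 1.99*d^3 - 1.69*d^2 + 6.25*d + 3.02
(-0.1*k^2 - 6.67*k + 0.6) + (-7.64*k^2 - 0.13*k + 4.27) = -7.74*k^2 - 6.8*k + 4.87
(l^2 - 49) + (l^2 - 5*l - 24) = 2*l^2 - 5*l - 73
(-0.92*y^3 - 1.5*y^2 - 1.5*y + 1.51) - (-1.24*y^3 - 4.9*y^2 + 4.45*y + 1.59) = 0.32*y^3 + 3.4*y^2 - 5.95*y - 0.0800000000000001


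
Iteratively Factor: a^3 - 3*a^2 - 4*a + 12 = (a + 2)*(a^2 - 5*a + 6) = (a - 2)*(a + 2)*(a - 3)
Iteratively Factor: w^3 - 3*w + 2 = (w - 1)*(w^2 + w - 2) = (w - 1)*(w + 2)*(w - 1)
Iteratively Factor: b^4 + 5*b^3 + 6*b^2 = (b + 2)*(b^3 + 3*b^2) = b*(b + 2)*(b^2 + 3*b) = b^2*(b + 2)*(b + 3)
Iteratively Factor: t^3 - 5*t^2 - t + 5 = (t + 1)*(t^2 - 6*t + 5) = (t - 5)*(t + 1)*(t - 1)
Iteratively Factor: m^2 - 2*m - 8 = (m + 2)*(m - 4)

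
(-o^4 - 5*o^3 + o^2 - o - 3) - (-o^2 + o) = -o^4 - 5*o^3 + 2*o^2 - 2*o - 3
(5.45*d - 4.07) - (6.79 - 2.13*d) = 7.58*d - 10.86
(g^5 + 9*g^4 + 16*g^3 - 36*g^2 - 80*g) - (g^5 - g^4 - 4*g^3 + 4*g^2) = 10*g^4 + 20*g^3 - 40*g^2 - 80*g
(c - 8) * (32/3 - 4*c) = -4*c^2 + 128*c/3 - 256/3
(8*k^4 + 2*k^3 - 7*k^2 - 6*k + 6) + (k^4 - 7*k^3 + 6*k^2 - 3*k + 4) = 9*k^4 - 5*k^3 - k^2 - 9*k + 10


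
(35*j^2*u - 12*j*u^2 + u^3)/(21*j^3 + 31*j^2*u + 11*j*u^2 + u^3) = u*(35*j^2 - 12*j*u + u^2)/(21*j^3 + 31*j^2*u + 11*j*u^2 + u^3)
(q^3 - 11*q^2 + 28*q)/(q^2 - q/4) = 4*(q^2 - 11*q + 28)/(4*q - 1)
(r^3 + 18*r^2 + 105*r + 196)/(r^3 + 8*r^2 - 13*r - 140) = (r^2 + 11*r + 28)/(r^2 + r - 20)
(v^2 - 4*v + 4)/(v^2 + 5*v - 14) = (v - 2)/(v + 7)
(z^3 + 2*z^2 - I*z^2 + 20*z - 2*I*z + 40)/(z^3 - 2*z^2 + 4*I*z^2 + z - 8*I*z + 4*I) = (z^2 + z*(2 - 5*I) - 10*I)/(z^2 - 2*z + 1)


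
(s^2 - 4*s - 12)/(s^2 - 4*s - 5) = (-s^2 + 4*s + 12)/(-s^2 + 4*s + 5)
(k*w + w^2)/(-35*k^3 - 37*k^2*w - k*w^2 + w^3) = w/(-35*k^2 - 2*k*w + w^2)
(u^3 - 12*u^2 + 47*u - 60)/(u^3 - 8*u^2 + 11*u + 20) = (u - 3)/(u + 1)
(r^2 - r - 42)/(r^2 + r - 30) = (r - 7)/(r - 5)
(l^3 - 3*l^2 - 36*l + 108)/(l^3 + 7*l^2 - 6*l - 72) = (l - 6)/(l + 4)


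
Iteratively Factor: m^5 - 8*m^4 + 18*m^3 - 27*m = (m - 3)*(m^4 - 5*m^3 + 3*m^2 + 9*m) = (m - 3)*(m + 1)*(m^3 - 6*m^2 + 9*m) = m*(m - 3)*(m + 1)*(m^2 - 6*m + 9) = m*(m - 3)^2*(m + 1)*(m - 3)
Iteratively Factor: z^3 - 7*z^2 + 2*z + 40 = (z + 2)*(z^2 - 9*z + 20) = (z - 4)*(z + 2)*(z - 5)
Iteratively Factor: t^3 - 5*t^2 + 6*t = (t - 2)*(t^2 - 3*t) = t*(t - 2)*(t - 3)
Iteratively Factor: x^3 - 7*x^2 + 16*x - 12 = (x - 3)*(x^2 - 4*x + 4) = (x - 3)*(x - 2)*(x - 2)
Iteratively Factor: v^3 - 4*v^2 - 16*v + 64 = (v - 4)*(v^2 - 16) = (v - 4)*(v + 4)*(v - 4)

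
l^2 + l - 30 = (l - 5)*(l + 6)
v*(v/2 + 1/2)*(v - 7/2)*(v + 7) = v^4/2 + 9*v^3/4 - 21*v^2/2 - 49*v/4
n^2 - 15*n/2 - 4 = (n - 8)*(n + 1/2)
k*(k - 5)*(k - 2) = k^3 - 7*k^2 + 10*k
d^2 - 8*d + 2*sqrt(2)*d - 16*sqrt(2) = (d - 8)*(d + 2*sqrt(2))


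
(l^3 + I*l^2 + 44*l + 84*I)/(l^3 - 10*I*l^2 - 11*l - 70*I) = (l + 6*I)/(l - 5*I)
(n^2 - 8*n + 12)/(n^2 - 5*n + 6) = (n - 6)/(n - 3)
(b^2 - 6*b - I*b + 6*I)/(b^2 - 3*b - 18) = (b - I)/(b + 3)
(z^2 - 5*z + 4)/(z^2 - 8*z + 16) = (z - 1)/(z - 4)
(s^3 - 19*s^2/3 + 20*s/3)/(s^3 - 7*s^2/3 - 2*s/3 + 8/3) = s*(s - 5)/(s^2 - s - 2)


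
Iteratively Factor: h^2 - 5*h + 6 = (h - 3)*(h - 2)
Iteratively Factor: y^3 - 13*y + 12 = (y - 3)*(y^2 + 3*y - 4) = (y - 3)*(y - 1)*(y + 4)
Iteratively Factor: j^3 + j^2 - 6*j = (j - 2)*(j^2 + 3*j) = j*(j - 2)*(j + 3)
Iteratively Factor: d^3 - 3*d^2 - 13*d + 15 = (d - 1)*(d^2 - 2*d - 15) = (d - 5)*(d - 1)*(d + 3)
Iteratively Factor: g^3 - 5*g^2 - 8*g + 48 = (g + 3)*(g^2 - 8*g + 16) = (g - 4)*(g + 3)*(g - 4)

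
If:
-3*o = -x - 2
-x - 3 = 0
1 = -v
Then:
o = -1/3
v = -1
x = -3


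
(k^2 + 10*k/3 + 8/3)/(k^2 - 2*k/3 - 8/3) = (k + 2)/(k - 2)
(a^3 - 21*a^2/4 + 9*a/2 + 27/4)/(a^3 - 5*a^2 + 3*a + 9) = (a + 3/4)/(a + 1)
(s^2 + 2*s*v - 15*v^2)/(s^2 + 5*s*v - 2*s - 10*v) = (s - 3*v)/(s - 2)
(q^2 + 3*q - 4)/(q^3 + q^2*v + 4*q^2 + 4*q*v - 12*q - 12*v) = (q^2 + 3*q - 4)/(q^3 + q^2*v + 4*q^2 + 4*q*v - 12*q - 12*v)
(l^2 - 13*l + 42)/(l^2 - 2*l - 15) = (-l^2 + 13*l - 42)/(-l^2 + 2*l + 15)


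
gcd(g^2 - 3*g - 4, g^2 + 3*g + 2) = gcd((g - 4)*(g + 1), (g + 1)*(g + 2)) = g + 1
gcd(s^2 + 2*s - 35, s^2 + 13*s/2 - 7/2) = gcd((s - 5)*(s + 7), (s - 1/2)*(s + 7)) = s + 7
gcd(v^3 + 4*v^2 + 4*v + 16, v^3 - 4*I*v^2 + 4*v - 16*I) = v^2 + 4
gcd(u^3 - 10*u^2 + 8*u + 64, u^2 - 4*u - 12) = u + 2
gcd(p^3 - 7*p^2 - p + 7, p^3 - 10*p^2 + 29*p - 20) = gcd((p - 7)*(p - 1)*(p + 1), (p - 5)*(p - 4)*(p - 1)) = p - 1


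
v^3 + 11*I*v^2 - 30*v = v*(v + 5*I)*(v + 6*I)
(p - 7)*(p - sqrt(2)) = p^2 - 7*p - sqrt(2)*p + 7*sqrt(2)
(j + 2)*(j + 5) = j^2 + 7*j + 10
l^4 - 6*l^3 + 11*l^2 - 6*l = l*(l - 3)*(l - 2)*(l - 1)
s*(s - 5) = s^2 - 5*s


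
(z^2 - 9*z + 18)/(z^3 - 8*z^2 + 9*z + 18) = 1/(z + 1)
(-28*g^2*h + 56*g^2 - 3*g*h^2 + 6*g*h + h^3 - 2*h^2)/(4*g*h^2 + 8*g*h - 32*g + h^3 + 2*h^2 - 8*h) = (-7*g + h)/(h + 4)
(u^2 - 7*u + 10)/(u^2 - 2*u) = (u - 5)/u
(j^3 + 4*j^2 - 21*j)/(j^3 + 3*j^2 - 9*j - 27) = j*(j + 7)/(j^2 + 6*j + 9)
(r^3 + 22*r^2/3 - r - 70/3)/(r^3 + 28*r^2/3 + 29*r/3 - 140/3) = (r + 2)/(r + 4)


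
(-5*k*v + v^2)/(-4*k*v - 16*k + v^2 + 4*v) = v*(5*k - v)/(4*k*v + 16*k - v^2 - 4*v)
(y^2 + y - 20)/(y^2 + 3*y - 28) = (y + 5)/(y + 7)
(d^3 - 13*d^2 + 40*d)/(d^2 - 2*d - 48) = d*(d - 5)/(d + 6)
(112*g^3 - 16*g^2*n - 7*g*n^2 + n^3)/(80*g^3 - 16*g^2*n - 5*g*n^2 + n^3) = (7*g - n)/(5*g - n)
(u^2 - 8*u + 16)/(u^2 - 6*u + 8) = (u - 4)/(u - 2)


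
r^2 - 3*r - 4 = (r - 4)*(r + 1)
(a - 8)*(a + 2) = a^2 - 6*a - 16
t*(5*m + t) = 5*m*t + t^2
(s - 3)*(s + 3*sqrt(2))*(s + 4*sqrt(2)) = s^3 - 3*s^2 + 7*sqrt(2)*s^2 - 21*sqrt(2)*s + 24*s - 72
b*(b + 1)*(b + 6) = b^3 + 7*b^2 + 6*b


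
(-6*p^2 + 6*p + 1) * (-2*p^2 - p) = 12*p^4 - 6*p^3 - 8*p^2 - p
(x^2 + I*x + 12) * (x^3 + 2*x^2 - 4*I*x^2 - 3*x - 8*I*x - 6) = x^5 + 2*x^4 - 3*I*x^4 + 13*x^3 - 6*I*x^3 + 26*x^2 - 51*I*x^2 - 36*x - 102*I*x - 72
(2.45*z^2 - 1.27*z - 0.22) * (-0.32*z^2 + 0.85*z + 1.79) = -0.784*z^4 + 2.4889*z^3 + 3.3764*z^2 - 2.4603*z - 0.3938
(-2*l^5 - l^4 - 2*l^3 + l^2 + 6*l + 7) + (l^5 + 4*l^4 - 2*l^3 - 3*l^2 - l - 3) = -l^5 + 3*l^4 - 4*l^3 - 2*l^2 + 5*l + 4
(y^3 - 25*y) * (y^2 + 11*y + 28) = y^5 + 11*y^4 + 3*y^3 - 275*y^2 - 700*y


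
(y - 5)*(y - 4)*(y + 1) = y^3 - 8*y^2 + 11*y + 20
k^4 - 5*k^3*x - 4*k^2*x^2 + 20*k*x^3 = k*(k - 5*x)*(k - 2*x)*(k + 2*x)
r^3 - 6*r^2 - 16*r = r*(r - 8)*(r + 2)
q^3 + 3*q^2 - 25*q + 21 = (q - 3)*(q - 1)*(q + 7)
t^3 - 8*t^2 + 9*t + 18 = (t - 6)*(t - 3)*(t + 1)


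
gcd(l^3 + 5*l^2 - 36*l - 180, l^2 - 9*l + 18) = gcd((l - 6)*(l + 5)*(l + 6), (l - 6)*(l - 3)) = l - 6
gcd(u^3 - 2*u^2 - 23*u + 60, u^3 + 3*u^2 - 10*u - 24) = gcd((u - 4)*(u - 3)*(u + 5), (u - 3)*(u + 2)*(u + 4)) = u - 3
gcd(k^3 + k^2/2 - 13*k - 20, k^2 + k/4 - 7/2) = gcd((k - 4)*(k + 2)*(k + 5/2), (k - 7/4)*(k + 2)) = k + 2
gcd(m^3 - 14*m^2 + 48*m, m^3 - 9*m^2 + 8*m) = m^2 - 8*m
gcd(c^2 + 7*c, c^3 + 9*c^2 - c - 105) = c + 7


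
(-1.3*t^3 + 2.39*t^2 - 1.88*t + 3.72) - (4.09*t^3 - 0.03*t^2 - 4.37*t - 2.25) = -5.39*t^3 + 2.42*t^2 + 2.49*t + 5.97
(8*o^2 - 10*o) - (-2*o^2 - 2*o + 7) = 10*o^2 - 8*o - 7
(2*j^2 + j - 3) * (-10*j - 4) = -20*j^3 - 18*j^2 + 26*j + 12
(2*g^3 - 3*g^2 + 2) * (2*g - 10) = 4*g^4 - 26*g^3 + 30*g^2 + 4*g - 20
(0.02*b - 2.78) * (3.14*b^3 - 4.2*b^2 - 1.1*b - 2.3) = 0.0628*b^4 - 8.8132*b^3 + 11.654*b^2 + 3.012*b + 6.394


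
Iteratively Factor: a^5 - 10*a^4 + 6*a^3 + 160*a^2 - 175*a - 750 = (a + 2)*(a^4 - 12*a^3 + 30*a^2 + 100*a - 375) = (a - 5)*(a + 2)*(a^3 - 7*a^2 - 5*a + 75) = (a - 5)^2*(a + 2)*(a^2 - 2*a - 15) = (a - 5)^2*(a + 2)*(a + 3)*(a - 5)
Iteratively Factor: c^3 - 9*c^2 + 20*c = (c - 5)*(c^2 - 4*c) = (c - 5)*(c - 4)*(c)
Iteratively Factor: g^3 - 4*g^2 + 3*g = (g)*(g^2 - 4*g + 3) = g*(g - 3)*(g - 1)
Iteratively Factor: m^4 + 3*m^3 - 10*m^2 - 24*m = (m + 4)*(m^3 - m^2 - 6*m) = (m + 2)*(m + 4)*(m^2 - 3*m) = (m - 3)*(m + 2)*(m + 4)*(m)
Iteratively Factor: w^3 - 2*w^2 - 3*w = (w + 1)*(w^2 - 3*w) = (w - 3)*(w + 1)*(w)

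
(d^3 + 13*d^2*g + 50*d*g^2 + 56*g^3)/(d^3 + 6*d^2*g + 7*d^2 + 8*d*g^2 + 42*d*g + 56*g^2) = (d + 7*g)/(d + 7)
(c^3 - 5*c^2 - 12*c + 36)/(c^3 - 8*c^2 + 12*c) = (c + 3)/c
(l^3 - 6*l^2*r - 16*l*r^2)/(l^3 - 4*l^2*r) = (l^2 - 6*l*r - 16*r^2)/(l*(l - 4*r))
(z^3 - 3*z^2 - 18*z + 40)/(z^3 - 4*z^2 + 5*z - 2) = (z^2 - z - 20)/(z^2 - 2*z + 1)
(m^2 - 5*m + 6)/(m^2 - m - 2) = (m - 3)/(m + 1)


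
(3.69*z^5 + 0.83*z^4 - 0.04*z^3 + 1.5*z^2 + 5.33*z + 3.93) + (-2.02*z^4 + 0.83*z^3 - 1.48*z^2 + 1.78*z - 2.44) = 3.69*z^5 - 1.19*z^4 + 0.79*z^3 + 0.02*z^2 + 7.11*z + 1.49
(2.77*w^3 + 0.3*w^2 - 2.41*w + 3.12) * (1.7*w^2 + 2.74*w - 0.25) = 4.709*w^5 + 8.0998*w^4 - 3.9675*w^3 - 1.3744*w^2 + 9.1513*w - 0.78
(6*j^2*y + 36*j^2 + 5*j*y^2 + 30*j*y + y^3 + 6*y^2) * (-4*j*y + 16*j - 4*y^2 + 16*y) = -24*j^3*y^2 - 48*j^3*y + 576*j^3 - 44*j^2*y^3 - 88*j^2*y^2 + 1056*j^2*y - 24*j*y^4 - 48*j*y^3 + 576*j*y^2 - 4*y^5 - 8*y^4 + 96*y^3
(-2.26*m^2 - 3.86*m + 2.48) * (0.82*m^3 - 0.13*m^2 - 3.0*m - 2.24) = -1.8532*m^5 - 2.8714*m^4 + 9.3154*m^3 + 16.32*m^2 + 1.2064*m - 5.5552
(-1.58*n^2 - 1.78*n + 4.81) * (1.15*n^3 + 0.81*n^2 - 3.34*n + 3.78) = -1.817*n^5 - 3.3268*n^4 + 9.3669*n^3 + 3.8689*n^2 - 22.7938*n + 18.1818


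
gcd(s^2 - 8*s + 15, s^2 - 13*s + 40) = s - 5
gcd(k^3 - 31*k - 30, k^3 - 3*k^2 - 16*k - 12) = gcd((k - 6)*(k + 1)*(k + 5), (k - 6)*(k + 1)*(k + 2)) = k^2 - 5*k - 6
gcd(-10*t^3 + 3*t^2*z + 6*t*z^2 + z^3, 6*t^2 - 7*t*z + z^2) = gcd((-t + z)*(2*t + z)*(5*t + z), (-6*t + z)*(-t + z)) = -t + z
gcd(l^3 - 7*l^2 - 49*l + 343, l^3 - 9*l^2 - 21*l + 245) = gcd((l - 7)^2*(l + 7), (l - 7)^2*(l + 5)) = l^2 - 14*l + 49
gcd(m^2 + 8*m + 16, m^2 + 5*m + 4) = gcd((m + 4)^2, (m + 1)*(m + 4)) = m + 4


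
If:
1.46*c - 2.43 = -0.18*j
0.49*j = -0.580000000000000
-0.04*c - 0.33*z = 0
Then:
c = 1.81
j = -1.18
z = -0.22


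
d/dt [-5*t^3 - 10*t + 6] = -15*t^2 - 10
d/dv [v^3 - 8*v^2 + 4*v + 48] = 3*v^2 - 16*v + 4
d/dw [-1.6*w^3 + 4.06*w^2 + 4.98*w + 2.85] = -4.8*w^2 + 8.12*w + 4.98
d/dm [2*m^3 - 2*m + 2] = 6*m^2 - 2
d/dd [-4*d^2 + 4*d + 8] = 4 - 8*d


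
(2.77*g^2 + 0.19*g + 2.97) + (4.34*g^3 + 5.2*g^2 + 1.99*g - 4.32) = 4.34*g^3 + 7.97*g^2 + 2.18*g - 1.35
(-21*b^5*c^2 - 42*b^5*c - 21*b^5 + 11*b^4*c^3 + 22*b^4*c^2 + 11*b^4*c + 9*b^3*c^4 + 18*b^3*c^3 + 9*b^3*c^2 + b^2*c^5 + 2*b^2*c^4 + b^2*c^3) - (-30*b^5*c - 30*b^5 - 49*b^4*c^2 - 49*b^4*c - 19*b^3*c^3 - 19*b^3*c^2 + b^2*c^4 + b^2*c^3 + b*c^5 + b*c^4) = -21*b^5*c^2 - 12*b^5*c + 9*b^5 + 11*b^4*c^3 + 71*b^4*c^2 + 60*b^4*c + 9*b^3*c^4 + 37*b^3*c^3 + 28*b^3*c^2 + b^2*c^5 + b^2*c^4 - b*c^5 - b*c^4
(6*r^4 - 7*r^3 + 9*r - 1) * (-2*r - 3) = -12*r^5 - 4*r^4 + 21*r^3 - 18*r^2 - 25*r + 3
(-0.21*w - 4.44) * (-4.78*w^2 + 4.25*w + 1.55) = 1.0038*w^3 + 20.3307*w^2 - 19.1955*w - 6.882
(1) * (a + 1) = a + 1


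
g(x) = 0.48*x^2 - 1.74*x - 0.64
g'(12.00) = 9.78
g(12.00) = 47.60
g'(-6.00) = -7.50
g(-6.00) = 27.08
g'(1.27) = -0.52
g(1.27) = -2.08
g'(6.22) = 4.23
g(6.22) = 7.11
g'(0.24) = -1.51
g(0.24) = -1.03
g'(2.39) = 0.55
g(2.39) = -2.06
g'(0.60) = -1.16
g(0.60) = -1.51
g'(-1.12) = -2.82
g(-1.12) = 1.91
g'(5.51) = 3.55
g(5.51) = 4.35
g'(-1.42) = -3.10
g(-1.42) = 2.80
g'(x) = 0.96*x - 1.74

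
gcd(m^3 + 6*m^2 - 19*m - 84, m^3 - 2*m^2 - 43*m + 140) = m^2 + 3*m - 28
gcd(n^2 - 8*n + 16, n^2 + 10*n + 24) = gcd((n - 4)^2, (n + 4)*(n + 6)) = 1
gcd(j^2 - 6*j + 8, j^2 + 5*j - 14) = j - 2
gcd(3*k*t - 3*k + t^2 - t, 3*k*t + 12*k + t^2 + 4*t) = 3*k + t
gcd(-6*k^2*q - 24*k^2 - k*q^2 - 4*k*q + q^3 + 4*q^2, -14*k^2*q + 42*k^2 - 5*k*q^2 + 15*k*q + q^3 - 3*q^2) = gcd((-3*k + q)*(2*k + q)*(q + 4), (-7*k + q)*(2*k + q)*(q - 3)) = 2*k + q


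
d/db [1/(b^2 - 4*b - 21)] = 2*(2 - b)/(-b^2 + 4*b + 21)^2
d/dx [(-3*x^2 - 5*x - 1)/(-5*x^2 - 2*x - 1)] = (-19*x^2 - 4*x + 3)/(25*x^4 + 20*x^3 + 14*x^2 + 4*x + 1)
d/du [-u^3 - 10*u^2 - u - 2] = -3*u^2 - 20*u - 1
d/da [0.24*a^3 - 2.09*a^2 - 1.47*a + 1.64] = 0.72*a^2 - 4.18*a - 1.47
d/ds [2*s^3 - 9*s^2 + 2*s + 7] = 6*s^2 - 18*s + 2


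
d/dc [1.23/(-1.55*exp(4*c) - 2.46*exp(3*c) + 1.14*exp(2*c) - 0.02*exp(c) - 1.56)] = (7.626*exp(3*c) + 9.0774*exp(2*c) - 2.8044*exp(c) + 0.0246)*exp(c)/(1.55*exp(4*c) + 2.46*exp(3*c) - 1.14*exp(2*c) + 0.02*exp(c) + 1.56)^2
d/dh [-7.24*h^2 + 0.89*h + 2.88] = 0.89 - 14.48*h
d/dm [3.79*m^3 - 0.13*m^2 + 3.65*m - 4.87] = 11.37*m^2 - 0.26*m + 3.65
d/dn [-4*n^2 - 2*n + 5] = -8*n - 2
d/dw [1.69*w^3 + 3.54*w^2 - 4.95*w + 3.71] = 5.07*w^2 + 7.08*w - 4.95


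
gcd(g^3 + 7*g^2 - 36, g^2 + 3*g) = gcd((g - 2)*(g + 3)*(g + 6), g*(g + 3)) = g + 3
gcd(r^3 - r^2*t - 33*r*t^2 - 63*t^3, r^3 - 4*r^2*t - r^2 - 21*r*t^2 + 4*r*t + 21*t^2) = r^2 - 4*r*t - 21*t^2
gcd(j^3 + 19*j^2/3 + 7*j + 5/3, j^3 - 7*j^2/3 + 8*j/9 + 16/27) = j + 1/3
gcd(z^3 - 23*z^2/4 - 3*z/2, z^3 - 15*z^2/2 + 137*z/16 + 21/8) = z^2 - 23*z/4 - 3/2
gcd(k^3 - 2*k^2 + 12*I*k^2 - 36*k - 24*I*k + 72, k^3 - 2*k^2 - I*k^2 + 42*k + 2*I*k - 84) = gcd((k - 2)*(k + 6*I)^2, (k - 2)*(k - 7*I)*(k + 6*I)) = k^2 + k*(-2 + 6*I) - 12*I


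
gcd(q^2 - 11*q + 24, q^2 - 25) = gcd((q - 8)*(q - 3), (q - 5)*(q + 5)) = 1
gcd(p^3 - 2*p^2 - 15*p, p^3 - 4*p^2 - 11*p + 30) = p^2 - 2*p - 15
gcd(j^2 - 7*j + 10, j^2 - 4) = j - 2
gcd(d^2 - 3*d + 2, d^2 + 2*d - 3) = d - 1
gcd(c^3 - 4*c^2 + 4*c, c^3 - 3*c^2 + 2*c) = c^2 - 2*c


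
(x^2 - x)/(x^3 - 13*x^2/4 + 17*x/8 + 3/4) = 8*x*(x - 1)/(8*x^3 - 26*x^2 + 17*x + 6)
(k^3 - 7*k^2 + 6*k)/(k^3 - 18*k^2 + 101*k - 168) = k*(k^2 - 7*k + 6)/(k^3 - 18*k^2 + 101*k - 168)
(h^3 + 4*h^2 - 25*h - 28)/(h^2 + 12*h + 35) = (h^2 - 3*h - 4)/(h + 5)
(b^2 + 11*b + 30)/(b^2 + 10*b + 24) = (b + 5)/(b + 4)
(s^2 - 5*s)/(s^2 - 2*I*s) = (s - 5)/(s - 2*I)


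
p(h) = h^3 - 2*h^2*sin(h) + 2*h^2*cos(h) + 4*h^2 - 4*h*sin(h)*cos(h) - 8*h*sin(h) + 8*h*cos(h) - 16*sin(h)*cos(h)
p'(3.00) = 37.70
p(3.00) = 19.41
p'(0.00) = -8.00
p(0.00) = 0.00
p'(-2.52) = -14.84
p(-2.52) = 8.32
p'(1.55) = 10.24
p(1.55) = -3.97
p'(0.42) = -9.41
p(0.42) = -3.93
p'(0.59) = -7.75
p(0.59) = -5.40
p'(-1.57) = -1.34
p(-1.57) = -1.64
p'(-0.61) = 2.22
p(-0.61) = 1.87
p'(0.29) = -9.82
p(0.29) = -2.67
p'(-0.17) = -5.53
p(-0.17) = 1.16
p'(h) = -2*h^2*sin(h) - 2*h^2*cos(h) + 3*h^2 + 4*h*sin(h)^2 - 12*h*sin(h) - 4*h*cos(h)^2 - 4*h*cos(h) + 8*h + 16*sin(h)^2 - 4*sin(h)*cos(h) - 8*sin(h) - 16*cos(h)^2 + 8*cos(h)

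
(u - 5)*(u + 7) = u^2 + 2*u - 35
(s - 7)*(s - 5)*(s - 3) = s^3 - 15*s^2 + 71*s - 105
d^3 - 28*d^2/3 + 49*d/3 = d*(d - 7)*(d - 7/3)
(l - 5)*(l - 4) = l^2 - 9*l + 20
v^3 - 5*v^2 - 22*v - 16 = (v - 8)*(v + 1)*(v + 2)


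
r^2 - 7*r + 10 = (r - 5)*(r - 2)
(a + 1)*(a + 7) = a^2 + 8*a + 7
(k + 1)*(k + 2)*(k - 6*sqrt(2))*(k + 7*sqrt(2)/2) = k^4 - 5*sqrt(2)*k^3/2 + 3*k^3 - 40*k^2 - 15*sqrt(2)*k^2/2 - 126*k - 5*sqrt(2)*k - 84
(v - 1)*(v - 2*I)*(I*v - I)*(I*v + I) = -v^4 + v^3 + 2*I*v^3 + v^2 - 2*I*v^2 - v - 2*I*v + 2*I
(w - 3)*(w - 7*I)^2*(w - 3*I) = w^4 - 3*w^3 - 17*I*w^3 - 91*w^2 + 51*I*w^2 + 273*w + 147*I*w - 441*I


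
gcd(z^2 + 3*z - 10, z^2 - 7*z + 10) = z - 2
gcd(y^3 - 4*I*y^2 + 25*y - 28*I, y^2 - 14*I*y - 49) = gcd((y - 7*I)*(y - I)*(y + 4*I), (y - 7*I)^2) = y - 7*I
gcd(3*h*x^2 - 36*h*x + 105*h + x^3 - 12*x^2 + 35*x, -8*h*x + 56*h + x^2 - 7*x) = x - 7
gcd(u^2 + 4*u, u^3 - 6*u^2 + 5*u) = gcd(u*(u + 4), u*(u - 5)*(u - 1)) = u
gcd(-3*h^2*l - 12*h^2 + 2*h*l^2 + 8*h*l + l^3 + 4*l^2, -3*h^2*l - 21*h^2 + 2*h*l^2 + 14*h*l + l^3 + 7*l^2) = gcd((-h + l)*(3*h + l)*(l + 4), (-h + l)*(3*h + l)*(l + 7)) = 3*h^2 - 2*h*l - l^2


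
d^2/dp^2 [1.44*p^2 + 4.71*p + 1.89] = 2.88000000000000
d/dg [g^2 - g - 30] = 2*g - 1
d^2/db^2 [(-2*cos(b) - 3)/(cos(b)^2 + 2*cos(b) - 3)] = 2*(9*(1 - cos(2*b))^2*cos(b)/4 + (1 - cos(2*b))^2 + cos(b)/4 + 29*cos(2*b)/2 + 33*cos(3*b)/4 - cos(5*b)/2 - 45/2)/((cos(b) - 1)^3*(cos(b) + 3)^3)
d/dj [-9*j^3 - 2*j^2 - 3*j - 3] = -27*j^2 - 4*j - 3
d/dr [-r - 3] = -1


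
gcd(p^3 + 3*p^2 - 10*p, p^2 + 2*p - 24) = 1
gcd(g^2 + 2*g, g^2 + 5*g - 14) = 1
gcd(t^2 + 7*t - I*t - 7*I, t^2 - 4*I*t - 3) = t - I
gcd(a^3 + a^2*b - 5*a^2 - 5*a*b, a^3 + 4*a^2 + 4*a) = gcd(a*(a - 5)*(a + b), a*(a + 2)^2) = a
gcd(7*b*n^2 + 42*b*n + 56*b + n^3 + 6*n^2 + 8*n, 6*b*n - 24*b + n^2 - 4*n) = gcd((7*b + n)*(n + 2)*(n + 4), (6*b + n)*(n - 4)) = 1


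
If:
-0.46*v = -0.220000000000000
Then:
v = 0.48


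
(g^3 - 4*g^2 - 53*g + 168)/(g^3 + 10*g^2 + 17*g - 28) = (g^2 - 11*g + 24)/(g^2 + 3*g - 4)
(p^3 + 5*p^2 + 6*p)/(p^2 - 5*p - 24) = p*(p + 2)/(p - 8)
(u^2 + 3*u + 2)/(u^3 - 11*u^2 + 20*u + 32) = (u + 2)/(u^2 - 12*u + 32)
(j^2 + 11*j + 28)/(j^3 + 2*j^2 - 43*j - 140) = (j + 7)/(j^2 - 2*j - 35)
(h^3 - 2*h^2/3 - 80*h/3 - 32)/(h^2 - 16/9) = 3*(h^2 - 2*h - 24)/(3*h - 4)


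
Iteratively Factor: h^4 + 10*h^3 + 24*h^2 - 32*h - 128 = (h + 4)*(h^3 + 6*h^2 - 32) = (h + 4)^2*(h^2 + 2*h - 8) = (h - 2)*(h + 4)^2*(h + 4)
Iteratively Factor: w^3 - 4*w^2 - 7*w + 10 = (w - 1)*(w^2 - 3*w - 10) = (w - 1)*(w + 2)*(w - 5)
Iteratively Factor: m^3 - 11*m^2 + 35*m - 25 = (m - 5)*(m^2 - 6*m + 5) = (m - 5)^2*(m - 1)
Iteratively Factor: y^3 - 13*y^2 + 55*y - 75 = (y - 5)*(y^2 - 8*y + 15) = (y - 5)*(y - 3)*(y - 5)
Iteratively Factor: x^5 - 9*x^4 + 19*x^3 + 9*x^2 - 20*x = (x - 4)*(x^4 - 5*x^3 - x^2 + 5*x) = (x - 4)*(x + 1)*(x^3 - 6*x^2 + 5*x) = x*(x - 4)*(x + 1)*(x^2 - 6*x + 5) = x*(x - 4)*(x - 1)*(x + 1)*(x - 5)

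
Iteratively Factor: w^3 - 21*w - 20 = (w - 5)*(w^2 + 5*w + 4) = (w - 5)*(w + 1)*(w + 4)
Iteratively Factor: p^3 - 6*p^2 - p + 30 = (p - 3)*(p^2 - 3*p - 10) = (p - 5)*(p - 3)*(p + 2)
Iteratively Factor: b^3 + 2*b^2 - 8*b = (b)*(b^2 + 2*b - 8) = b*(b + 4)*(b - 2)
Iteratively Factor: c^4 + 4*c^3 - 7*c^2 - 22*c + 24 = (c - 2)*(c^3 + 6*c^2 + 5*c - 12) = (c - 2)*(c - 1)*(c^2 + 7*c + 12) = (c - 2)*(c - 1)*(c + 4)*(c + 3)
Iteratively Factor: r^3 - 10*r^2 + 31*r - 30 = (r - 3)*(r^2 - 7*r + 10) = (r - 5)*(r - 3)*(r - 2)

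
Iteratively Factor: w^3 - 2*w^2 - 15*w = (w - 5)*(w^2 + 3*w) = w*(w - 5)*(w + 3)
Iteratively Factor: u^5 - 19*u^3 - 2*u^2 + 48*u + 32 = (u - 2)*(u^4 + 2*u^3 - 15*u^2 - 32*u - 16) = (u - 2)*(u + 1)*(u^3 + u^2 - 16*u - 16) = (u - 4)*(u - 2)*(u + 1)*(u^2 + 5*u + 4) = (u - 4)*(u - 2)*(u + 1)*(u + 4)*(u + 1)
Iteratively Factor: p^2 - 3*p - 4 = (p + 1)*(p - 4)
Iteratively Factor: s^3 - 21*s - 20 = (s + 4)*(s^2 - 4*s - 5) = (s - 5)*(s + 4)*(s + 1)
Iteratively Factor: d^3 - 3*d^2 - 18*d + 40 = (d - 2)*(d^2 - d - 20) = (d - 5)*(d - 2)*(d + 4)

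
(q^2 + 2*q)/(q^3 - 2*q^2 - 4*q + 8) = q/(q^2 - 4*q + 4)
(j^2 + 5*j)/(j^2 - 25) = j/(j - 5)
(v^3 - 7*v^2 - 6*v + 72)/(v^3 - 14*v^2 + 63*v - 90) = (v^2 - v - 12)/(v^2 - 8*v + 15)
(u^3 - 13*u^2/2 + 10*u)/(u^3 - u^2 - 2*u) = (-u^2 + 13*u/2 - 10)/(-u^2 + u + 2)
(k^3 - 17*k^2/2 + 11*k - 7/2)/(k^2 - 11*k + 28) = (2*k^2 - 3*k + 1)/(2*(k - 4))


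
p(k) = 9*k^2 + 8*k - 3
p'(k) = 18*k + 8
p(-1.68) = 8.96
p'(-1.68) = -22.24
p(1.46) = 27.86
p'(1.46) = 34.28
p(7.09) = 506.13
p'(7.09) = 135.62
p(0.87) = 10.77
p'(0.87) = 23.66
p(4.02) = 174.60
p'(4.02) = 80.36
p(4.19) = 188.52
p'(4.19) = 83.42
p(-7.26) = 413.29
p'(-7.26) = -122.68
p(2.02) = 49.88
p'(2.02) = 44.36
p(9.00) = 798.00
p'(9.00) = 170.00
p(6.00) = 369.00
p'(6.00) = 116.00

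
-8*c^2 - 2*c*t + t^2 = (-4*c + t)*(2*c + t)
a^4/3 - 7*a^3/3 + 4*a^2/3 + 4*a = a*(a/3 + 1/3)*(a - 6)*(a - 2)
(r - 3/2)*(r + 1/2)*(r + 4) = r^3 + 3*r^2 - 19*r/4 - 3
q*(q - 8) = q^2 - 8*q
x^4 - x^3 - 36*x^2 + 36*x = x*(x - 6)*(x - 1)*(x + 6)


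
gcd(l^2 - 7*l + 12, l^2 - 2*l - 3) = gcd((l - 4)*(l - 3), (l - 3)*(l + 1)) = l - 3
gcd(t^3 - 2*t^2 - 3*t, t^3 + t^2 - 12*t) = t^2 - 3*t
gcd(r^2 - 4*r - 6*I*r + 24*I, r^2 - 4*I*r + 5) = 1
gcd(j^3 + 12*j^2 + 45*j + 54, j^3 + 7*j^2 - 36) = j^2 + 9*j + 18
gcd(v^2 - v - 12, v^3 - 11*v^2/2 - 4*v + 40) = v - 4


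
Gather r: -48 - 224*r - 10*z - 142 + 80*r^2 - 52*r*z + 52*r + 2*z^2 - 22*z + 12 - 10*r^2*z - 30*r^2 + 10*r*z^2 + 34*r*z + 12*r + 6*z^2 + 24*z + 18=r^2*(50 - 10*z) + r*(10*z^2 - 18*z - 160) + 8*z^2 - 8*z - 160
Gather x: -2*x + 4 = 4 - 2*x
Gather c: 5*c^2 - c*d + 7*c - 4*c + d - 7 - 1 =5*c^2 + c*(3 - d) + d - 8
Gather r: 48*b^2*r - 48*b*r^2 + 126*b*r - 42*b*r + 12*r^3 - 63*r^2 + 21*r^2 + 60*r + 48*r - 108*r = 12*r^3 + r^2*(-48*b - 42) + r*(48*b^2 + 84*b)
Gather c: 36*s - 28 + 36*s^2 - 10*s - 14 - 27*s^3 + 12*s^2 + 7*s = -27*s^3 + 48*s^2 + 33*s - 42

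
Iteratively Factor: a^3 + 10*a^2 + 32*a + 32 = (a + 4)*(a^2 + 6*a + 8) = (a + 2)*(a + 4)*(a + 4)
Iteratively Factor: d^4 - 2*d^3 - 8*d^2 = (d + 2)*(d^3 - 4*d^2) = d*(d + 2)*(d^2 - 4*d) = d^2*(d + 2)*(d - 4)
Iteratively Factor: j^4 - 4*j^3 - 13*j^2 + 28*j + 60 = (j + 2)*(j^3 - 6*j^2 - j + 30) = (j + 2)^2*(j^2 - 8*j + 15) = (j - 5)*(j + 2)^2*(j - 3)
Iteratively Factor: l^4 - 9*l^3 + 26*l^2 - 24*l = (l - 2)*(l^3 - 7*l^2 + 12*l) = l*(l - 2)*(l^2 - 7*l + 12) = l*(l - 4)*(l - 2)*(l - 3)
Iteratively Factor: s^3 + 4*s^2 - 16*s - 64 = (s - 4)*(s^2 + 8*s + 16) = (s - 4)*(s + 4)*(s + 4)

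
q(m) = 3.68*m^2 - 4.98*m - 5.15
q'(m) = 7.36*m - 4.98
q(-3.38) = 53.72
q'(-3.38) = -29.86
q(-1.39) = 8.88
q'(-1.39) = -15.21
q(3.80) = 29.07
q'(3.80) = 22.99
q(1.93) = -1.05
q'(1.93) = 9.22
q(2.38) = 3.84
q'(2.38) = 12.54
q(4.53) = 47.81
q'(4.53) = 28.36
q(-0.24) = -3.74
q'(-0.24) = -6.75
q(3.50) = 22.50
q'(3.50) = 20.78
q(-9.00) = 337.75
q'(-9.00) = -71.22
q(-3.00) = 42.91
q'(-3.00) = -27.06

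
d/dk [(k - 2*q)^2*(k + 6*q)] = (k - 2*q)*(3*k + 10*q)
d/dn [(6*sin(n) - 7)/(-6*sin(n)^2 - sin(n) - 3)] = (36*sin(n)^2 - 84*sin(n) - 25)*cos(n)/(6*sin(n)^2 + sin(n) + 3)^2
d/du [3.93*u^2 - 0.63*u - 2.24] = 7.86*u - 0.63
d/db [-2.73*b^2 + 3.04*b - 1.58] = 3.04 - 5.46*b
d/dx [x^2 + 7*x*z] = 2*x + 7*z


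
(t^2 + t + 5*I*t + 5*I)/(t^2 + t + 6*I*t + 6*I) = (t + 5*I)/(t + 6*I)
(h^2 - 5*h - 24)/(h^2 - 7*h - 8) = (h + 3)/(h + 1)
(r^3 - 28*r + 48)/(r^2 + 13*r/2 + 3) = 2*(r^2 - 6*r + 8)/(2*r + 1)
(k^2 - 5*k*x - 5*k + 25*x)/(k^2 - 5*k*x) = (k - 5)/k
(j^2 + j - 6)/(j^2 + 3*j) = (j - 2)/j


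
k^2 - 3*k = k*(k - 3)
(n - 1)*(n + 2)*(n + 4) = n^3 + 5*n^2 + 2*n - 8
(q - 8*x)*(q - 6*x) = q^2 - 14*q*x + 48*x^2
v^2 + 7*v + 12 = (v + 3)*(v + 4)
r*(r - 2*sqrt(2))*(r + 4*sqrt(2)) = r^3 + 2*sqrt(2)*r^2 - 16*r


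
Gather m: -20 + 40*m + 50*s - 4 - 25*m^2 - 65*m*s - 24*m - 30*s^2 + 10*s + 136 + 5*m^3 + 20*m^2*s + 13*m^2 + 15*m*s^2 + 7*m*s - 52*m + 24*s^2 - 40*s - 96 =5*m^3 + m^2*(20*s - 12) + m*(15*s^2 - 58*s - 36) - 6*s^2 + 20*s + 16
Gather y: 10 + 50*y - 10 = 50*y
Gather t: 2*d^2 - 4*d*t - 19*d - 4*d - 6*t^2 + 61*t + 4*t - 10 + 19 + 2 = 2*d^2 - 23*d - 6*t^2 + t*(65 - 4*d) + 11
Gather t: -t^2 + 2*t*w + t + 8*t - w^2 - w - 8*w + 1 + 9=-t^2 + t*(2*w + 9) - w^2 - 9*w + 10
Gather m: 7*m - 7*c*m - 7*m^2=-7*m^2 + m*(7 - 7*c)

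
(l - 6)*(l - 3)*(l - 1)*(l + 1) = l^4 - 9*l^3 + 17*l^2 + 9*l - 18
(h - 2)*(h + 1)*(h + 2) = h^3 + h^2 - 4*h - 4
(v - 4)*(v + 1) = v^2 - 3*v - 4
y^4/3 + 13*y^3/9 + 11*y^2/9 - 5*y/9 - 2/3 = (y/3 + 1)*(y - 2/3)*(y + 1)^2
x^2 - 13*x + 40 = (x - 8)*(x - 5)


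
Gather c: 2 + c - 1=c + 1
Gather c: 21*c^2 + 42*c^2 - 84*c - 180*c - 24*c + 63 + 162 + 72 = 63*c^2 - 288*c + 297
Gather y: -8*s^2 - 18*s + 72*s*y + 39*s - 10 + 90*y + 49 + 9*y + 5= -8*s^2 + 21*s + y*(72*s + 99) + 44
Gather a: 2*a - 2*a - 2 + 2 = 0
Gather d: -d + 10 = 10 - d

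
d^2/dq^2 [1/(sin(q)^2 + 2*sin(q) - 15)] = 2*(-2*sin(q)^4 - 3*sin(q)^3 - 29*sin(q)^2 - 9*sin(q) + 19)/(sin(q)^2 + 2*sin(q) - 15)^3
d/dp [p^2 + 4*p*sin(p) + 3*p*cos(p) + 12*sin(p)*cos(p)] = -3*p*sin(p) + 4*p*cos(p) + 2*p + 4*sin(p) + 3*cos(p) + 12*cos(2*p)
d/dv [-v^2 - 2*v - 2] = -2*v - 2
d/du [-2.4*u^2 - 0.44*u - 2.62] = -4.8*u - 0.44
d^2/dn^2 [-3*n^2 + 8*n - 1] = -6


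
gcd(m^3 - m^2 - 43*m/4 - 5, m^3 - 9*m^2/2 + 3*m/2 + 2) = m^2 - 7*m/2 - 2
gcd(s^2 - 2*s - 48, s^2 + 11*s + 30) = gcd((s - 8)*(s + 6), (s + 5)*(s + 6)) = s + 6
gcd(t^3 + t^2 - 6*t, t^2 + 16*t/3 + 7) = t + 3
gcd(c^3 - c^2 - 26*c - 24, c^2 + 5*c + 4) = c^2 + 5*c + 4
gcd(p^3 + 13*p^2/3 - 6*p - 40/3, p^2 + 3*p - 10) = p^2 + 3*p - 10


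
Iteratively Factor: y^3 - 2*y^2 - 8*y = (y + 2)*(y^2 - 4*y) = (y - 4)*(y + 2)*(y)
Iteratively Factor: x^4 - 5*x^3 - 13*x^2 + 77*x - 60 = (x - 1)*(x^3 - 4*x^2 - 17*x + 60) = (x - 5)*(x - 1)*(x^2 + x - 12) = (x - 5)*(x - 1)*(x + 4)*(x - 3)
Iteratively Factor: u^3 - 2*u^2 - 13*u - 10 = (u + 2)*(u^2 - 4*u - 5) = (u - 5)*(u + 2)*(u + 1)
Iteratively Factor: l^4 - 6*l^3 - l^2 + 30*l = (l)*(l^3 - 6*l^2 - l + 30) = l*(l - 3)*(l^2 - 3*l - 10) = l*(l - 3)*(l + 2)*(l - 5)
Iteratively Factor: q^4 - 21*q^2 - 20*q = (q + 4)*(q^3 - 4*q^2 - 5*q) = (q + 1)*(q + 4)*(q^2 - 5*q) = q*(q + 1)*(q + 4)*(q - 5)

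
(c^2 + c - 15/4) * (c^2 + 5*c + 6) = c^4 + 6*c^3 + 29*c^2/4 - 51*c/4 - 45/2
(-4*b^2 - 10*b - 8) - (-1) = -4*b^2 - 10*b - 7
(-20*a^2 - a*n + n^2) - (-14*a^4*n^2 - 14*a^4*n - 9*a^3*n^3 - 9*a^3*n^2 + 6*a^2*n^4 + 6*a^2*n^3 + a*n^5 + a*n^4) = 14*a^4*n^2 + 14*a^4*n + 9*a^3*n^3 + 9*a^3*n^2 - 6*a^2*n^4 - 6*a^2*n^3 - 20*a^2 - a*n^5 - a*n^4 - a*n + n^2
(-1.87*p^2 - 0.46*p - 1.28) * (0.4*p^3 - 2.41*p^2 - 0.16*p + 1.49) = -0.748*p^5 + 4.3227*p^4 + 0.8958*p^3 + 0.3721*p^2 - 0.4806*p - 1.9072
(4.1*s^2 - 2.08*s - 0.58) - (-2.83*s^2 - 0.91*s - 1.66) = 6.93*s^2 - 1.17*s + 1.08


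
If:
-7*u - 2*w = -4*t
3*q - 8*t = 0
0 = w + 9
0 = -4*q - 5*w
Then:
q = 45/4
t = 135/32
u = 279/56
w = -9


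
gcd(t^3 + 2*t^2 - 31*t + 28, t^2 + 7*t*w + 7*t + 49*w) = t + 7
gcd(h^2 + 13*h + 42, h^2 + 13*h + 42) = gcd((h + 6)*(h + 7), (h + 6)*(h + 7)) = h^2 + 13*h + 42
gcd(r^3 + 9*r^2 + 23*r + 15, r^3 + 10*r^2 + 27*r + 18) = r^2 + 4*r + 3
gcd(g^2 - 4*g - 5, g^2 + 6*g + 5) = g + 1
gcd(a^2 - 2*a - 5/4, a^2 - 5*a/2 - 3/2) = a + 1/2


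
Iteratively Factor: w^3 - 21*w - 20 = (w + 4)*(w^2 - 4*w - 5) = (w + 1)*(w + 4)*(w - 5)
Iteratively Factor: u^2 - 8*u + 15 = (u - 5)*(u - 3)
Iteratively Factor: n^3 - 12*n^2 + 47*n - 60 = (n - 3)*(n^2 - 9*n + 20) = (n - 4)*(n - 3)*(n - 5)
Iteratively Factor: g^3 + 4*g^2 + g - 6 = (g - 1)*(g^2 + 5*g + 6) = (g - 1)*(g + 3)*(g + 2)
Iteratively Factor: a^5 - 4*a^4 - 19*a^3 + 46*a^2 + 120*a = (a + 2)*(a^4 - 6*a^3 - 7*a^2 + 60*a) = (a + 2)*(a + 3)*(a^3 - 9*a^2 + 20*a) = (a - 5)*(a + 2)*(a + 3)*(a^2 - 4*a) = (a - 5)*(a - 4)*(a + 2)*(a + 3)*(a)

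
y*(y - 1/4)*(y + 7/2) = y^3 + 13*y^2/4 - 7*y/8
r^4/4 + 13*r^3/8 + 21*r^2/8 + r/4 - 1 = (r/4 + 1/2)*(r - 1/2)*(r + 1)*(r + 4)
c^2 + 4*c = c*(c + 4)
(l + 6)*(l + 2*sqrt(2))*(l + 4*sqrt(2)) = l^3 + 6*l^2 + 6*sqrt(2)*l^2 + 16*l + 36*sqrt(2)*l + 96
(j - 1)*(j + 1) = j^2 - 1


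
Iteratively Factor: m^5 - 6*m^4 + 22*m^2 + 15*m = (m + 1)*(m^4 - 7*m^3 + 7*m^2 + 15*m) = (m + 1)^2*(m^3 - 8*m^2 + 15*m) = m*(m + 1)^2*(m^2 - 8*m + 15) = m*(m - 3)*(m + 1)^2*(m - 5)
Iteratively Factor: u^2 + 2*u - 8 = (u - 2)*(u + 4)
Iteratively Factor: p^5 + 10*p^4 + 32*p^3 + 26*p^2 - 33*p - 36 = (p + 1)*(p^4 + 9*p^3 + 23*p^2 + 3*p - 36) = (p + 1)*(p + 4)*(p^3 + 5*p^2 + 3*p - 9) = (p + 1)*(p + 3)*(p + 4)*(p^2 + 2*p - 3) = (p + 1)*(p + 3)^2*(p + 4)*(p - 1)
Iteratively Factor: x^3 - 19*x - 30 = (x + 2)*(x^2 - 2*x - 15) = (x + 2)*(x + 3)*(x - 5)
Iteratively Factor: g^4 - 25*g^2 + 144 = (g + 3)*(g^3 - 3*g^2 - 16*g + 48) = (g - 4)*(g + 3)*(g^2 + g - 12) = (g - 4)*(g - 3)*(g + 3)*(g + 4)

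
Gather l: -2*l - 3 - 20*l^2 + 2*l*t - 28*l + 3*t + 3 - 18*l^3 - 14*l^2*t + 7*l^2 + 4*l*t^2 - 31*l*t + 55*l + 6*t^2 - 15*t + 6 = -18*l^3 + l^2*(-14*t - 13) + l*(4*t^2 - 29*t + 25) + 6*t^2 - 12*t + 6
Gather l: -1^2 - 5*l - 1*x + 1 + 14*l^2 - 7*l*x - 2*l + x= 14*l^2 + l*(-7*x - 7)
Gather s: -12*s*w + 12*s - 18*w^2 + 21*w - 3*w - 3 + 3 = s*(12 - 12*w) - 18*w^2 + 18*w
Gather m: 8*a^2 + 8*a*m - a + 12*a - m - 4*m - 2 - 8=8*a^2 + 11*a + m*(8*a - 5) - 10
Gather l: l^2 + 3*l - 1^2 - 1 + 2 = l^2 + 3*l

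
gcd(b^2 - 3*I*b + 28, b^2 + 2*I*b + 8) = b + 4*I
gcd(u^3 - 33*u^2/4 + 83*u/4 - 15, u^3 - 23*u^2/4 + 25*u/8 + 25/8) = u - 5/4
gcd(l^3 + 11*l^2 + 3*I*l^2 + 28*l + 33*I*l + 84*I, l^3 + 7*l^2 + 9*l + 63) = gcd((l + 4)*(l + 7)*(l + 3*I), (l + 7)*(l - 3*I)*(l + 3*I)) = l^2 + l*(7 + 3*I) + 21*I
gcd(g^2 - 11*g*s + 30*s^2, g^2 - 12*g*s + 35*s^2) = -g + 5*s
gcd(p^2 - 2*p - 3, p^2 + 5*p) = 1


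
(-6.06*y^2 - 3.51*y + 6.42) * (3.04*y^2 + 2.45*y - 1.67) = -18.4224*y^4 - 25.5174*y^3 + 21.0375*y^2 + 21.5907*y - 10.7214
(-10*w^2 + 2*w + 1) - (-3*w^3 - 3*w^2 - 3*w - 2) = 3*w^3 - 7*w^2 + 5*w + 3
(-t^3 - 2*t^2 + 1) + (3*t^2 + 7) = -t^3 + t^2 + 8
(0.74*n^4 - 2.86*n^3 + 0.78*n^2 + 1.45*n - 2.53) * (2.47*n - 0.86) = 1.8278*n^5 - 7.7006*n^4 + 4.3862*n^3 + 2.9107*n^2 - 7.4961*n + 2.1758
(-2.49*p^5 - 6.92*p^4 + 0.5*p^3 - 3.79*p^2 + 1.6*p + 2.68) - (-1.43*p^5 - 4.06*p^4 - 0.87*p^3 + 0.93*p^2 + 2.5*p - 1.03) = -1.06*p^5 - 2.86*p^4 + 1.37*p^3 - 4.72*p^2 - 0.9*p + 3.71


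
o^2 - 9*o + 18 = (o - 6)*(o - 3)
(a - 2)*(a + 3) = a^2 + a - 6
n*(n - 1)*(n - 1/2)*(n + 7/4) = n^4 + n^3/4 - 17*n^2/8 + 7*n/8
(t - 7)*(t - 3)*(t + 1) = t^3 - 9*t^2 + 11*t + 21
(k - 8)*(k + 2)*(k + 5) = k^3 - k^2 - 46*k - 80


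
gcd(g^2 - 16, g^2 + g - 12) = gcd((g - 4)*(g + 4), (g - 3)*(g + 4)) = g + 4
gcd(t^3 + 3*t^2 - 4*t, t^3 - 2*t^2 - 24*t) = t^2 + 4*t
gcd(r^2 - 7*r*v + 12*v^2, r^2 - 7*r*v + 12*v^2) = r^2 - 7*r*v + 12*v^2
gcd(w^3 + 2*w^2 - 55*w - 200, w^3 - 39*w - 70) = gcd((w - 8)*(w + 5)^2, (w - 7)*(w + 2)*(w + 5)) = w + 5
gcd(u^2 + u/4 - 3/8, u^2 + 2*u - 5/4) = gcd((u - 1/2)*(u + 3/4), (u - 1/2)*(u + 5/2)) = u - 1/2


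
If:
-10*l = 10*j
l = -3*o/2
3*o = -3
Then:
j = -3/2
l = 3/2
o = -1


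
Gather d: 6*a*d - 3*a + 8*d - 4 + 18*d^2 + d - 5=-3*a + 18*d^2 + d*(6*a + 9) - 9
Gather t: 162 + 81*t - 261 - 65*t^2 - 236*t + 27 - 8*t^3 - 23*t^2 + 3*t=-8*t^3 - 88*t^2 - 152*t - 72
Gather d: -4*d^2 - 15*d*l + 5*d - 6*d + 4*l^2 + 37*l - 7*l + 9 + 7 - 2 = -4*d^2 + d*(-15*l - 1) + 4*l^2 + 30*l + 14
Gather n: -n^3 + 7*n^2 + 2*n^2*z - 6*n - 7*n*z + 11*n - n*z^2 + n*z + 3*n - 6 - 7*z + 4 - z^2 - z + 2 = -n^3 + n^2*(2*z + 7) + n*(-z^2 - 6*z + 8) - z^2 - 8*z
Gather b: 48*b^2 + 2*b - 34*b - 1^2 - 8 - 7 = 48*b^2 - 32*b - 16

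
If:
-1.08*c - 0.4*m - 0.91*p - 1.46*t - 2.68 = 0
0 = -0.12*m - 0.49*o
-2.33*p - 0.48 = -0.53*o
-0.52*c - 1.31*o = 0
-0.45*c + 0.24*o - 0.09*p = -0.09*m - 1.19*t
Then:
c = -1.16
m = -1.88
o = 0.46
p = -0.10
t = -0.40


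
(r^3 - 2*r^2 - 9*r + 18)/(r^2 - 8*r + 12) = (r^2 - 9)/(r - 6)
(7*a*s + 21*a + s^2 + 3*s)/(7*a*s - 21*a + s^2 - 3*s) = (s + 3)/(s - 3)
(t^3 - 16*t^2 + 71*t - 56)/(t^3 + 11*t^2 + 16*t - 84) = (t^3 - 16*t^2 + 71*t - 56)/(t^3 + 11*t^2 + 16*t - 84)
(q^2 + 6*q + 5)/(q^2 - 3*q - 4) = (q + 5)/(q - 4)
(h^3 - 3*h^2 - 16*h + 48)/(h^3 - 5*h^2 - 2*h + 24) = (h + 4)/(h + 2)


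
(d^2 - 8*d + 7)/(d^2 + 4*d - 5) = (d - 7)/(d + 5)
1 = 1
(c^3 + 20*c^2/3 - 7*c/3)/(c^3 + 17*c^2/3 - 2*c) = (c + 7)/(c + 6)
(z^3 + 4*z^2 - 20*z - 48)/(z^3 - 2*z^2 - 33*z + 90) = (z^2 - 2*z - 8)/(z^2 - 8*z + 15)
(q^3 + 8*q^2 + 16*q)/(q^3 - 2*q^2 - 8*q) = (q^2 + 8*q + 16)/(q^2 - 2*q - 8)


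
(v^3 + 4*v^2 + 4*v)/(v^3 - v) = (v^2 + 4*v + 4)/(v^2 - 1)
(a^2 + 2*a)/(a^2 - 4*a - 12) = a/(a - 6)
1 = 1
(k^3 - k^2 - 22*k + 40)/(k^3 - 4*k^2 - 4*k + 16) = (k + 5)/(k + 2)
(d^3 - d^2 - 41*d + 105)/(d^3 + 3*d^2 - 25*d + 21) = (d - 5)/(d - 1)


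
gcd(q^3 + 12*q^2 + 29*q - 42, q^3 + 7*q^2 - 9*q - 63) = q + 7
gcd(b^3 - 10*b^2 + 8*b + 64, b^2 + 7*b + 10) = b + 2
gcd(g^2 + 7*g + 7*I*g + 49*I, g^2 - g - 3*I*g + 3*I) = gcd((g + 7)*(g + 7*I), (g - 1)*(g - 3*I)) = 1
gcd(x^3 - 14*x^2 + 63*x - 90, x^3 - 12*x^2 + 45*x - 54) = x^2 - 9*x + 18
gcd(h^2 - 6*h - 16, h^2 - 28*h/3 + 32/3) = h - 8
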